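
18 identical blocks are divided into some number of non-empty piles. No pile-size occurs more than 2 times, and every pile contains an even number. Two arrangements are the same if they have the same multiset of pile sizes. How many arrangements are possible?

Listing the qualifying partitions of 18:
18
2 + 16
4 + 14
2 + 2 + 14
6 + 12
2 + 4 + 12
8 + 10
2 + 6 + 10
4 + 4 + 10
2 + 2 + 4 + 10
2 + 8 + 8
4 + 6 + 8
2 + 2 + 6 + 8
2 + 4 + 4 + 8
2 + 4 + 6 + 6
2 + 2 + 4 + 4 + 6
That's 16 in total.

16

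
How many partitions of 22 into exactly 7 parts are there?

131

A full systematic count gives 131.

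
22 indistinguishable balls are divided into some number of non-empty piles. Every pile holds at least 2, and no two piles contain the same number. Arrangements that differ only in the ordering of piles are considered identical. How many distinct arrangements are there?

A partial list (first 12 by largest part):
22
20 + 2
19 + 3
18 + 4
17 + 5
17 + 3 + 2
16 + 6
16 + 4 + 2
15 + 7
15 + 5 + 2
15 + 4 + 3
14 + 8
…and 36 more, for 48 total.

48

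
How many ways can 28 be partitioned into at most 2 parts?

Listing the qualifying partitions of 28:
28
1 + 27
2 + 26
3 + 25
4 + 24
5 + 23
6 + 22
7 + 21
8 + 20
9 + 19
10 + 18
11 + 17
12 + 16
13 + 15
14 + 14

15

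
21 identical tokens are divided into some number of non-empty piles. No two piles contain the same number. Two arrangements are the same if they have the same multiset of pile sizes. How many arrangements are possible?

76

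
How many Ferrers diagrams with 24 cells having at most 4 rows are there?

There are 169 such partitions.

169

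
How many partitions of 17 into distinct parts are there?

38

A partial list (first 12 by largest part):
17
16,1
15,2
14,3
14,2,1
13,4
13,3,1
12,5
12,4,1
12,3,2
11,6
11,5,1
…and 26 more, for 38 total.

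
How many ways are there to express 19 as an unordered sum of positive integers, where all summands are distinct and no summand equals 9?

A partial list (first 12 by largest part):
19
1, 18
2, 17
3, 16
1, 2, 16
4, 15
1, 3, 15
5, 14
1, 4, 14
2, 3, 14
6, 13
1, 5, 13
…and 33 more, for 45 total.

45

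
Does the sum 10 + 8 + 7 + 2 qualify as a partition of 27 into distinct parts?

Yes

The parts sum to 27, and the condition 'all summands are distinct' holds.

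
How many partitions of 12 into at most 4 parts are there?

34

A partial list (first 12 by largest part):
12
11+1
10+2
10+1+1
9+3
9+2+1
9+1+1+1
8+4
8+3+1
8+2+2
8+2+1+1
7+5
…and 22 more, for 34 total.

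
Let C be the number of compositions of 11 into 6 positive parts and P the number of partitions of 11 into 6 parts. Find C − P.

Ordered (compositions into 6 parts): C(10,5) = 252.
Unordered (partitions into 6 parts): 7.
Difference: 252 − 7 = 245.

245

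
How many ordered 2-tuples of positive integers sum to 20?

19

Place 1 bars in the 19 internal gaps of a row of 20 dots: C(19,1) = 19.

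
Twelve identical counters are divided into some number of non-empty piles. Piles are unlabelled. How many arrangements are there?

77

Direct enumeration gives 77 partitions.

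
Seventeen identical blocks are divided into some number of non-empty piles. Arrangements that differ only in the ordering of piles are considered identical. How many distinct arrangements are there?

Systematic enumeration (by largest part, then next-largest, …) yields 297.

297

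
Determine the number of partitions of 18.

Direct enumeration gives 385 partitions.

385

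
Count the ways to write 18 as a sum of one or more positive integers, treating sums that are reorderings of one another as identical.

385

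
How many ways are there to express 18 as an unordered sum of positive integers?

385

Direct enumeration gives 385 partitions.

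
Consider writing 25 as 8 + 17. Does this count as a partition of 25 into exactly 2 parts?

Yes

The parts sum to 25, and the condition 'there are exactly 2 summands' holds.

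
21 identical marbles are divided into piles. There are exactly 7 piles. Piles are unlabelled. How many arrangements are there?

Systematic enumeration (by largest part, then next-largest, …) yields 105.

105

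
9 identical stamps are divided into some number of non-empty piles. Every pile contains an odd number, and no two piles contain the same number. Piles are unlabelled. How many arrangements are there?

They are:
9
5, 3, 1
Counting gives 2.

2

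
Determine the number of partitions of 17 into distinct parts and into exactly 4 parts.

The partitions of 17 that satisfy the conditions:
11 + 3 + 2 + 1
10 + 4 + 2 + 1
9 + 5 + 2 + 1
9 + 4 + 3 + 1
8 + 6 + 2 + 1
8 + 5 + 3 + 1
8 + 4 + 3 + 2
7 + 6 + 3 + 1
7 + 5 + 4 + 1
7 + 5 + 3 + 2
6 + 5 + 4 + 2
Counting gives 11.

11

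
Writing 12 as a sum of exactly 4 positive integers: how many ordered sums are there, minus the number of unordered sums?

150

Ordered (compositions into 4 parts): C(11,3) = 165.
Unordered (partitions into 4 parts): 15.
Difference: 165 − 15 = 150.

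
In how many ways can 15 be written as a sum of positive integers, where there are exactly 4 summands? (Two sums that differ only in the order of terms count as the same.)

A partial list (first 12 by largest part):
12, 1, 1, 1
11, 2, 1, 1
10, 3, 1, 1
10, 2, 2, 1
9, 4, 1, 1
9, 3, 2, 1
9, 2, 2, 2
8, 5, 1, 1
8, 4, 2, 1
8, 3, 3, 1
8, 3, 2, 2
7, 6, 1, 1
…and 15 more, for 27 total.

27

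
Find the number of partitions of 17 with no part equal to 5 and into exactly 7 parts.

There are too many to list fully; the first 12 (by largest part) are:
1,1,1,1,1,1,11
1,1,1,1,1,2,10
1,1,1,1,1,3,9
1,1,1,1,2,2,9
1,1,1,1,1,4,8
1,1,1,1,2,3,8
1,1,1,2,2,2,8
1,1,1,1,2,4,7
1,1,1,1,3,3,7
1,1,1,2,2,3,7
1,1,2,2,2,2,7
1,1,1,1,1,6,6
…and 15 more, for 27 total.

27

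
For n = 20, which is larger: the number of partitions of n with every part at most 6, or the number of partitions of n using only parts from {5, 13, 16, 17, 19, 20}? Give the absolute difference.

280

Partitions of 20 with every part at most 6: 282.
Partitions of 20 using only parts from {5, 13, 16, 17, 19, 20}: 2.
|282 − 2| = 280.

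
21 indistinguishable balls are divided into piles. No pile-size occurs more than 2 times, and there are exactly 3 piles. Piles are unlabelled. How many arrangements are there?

A partial list (first 12 by largest part):
19 + 1 + 1
18 + 2 + 1
17 + 3 + 1
17 + 2 + 2
16 + 4 + 1
16 + 3 + 2
15 + 5 + 1
15 + 4 + 2
15 + 3 + 3
14 + 6 + 1
14 + 5 + 2
14 + 4 + 3
…and 24 more, for 36 total.

36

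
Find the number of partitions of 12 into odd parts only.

15

Enumerating:
11,1
9,3
9,1,1,1
7,5
7,3,1,1
7,1,1,1,1,1
5,5,1,1
5,3,3,1
5,3,1,1,1,1
5,1,1,1,1,1,1,1
3,3,3,3
3,3,3,1,1,1
3,3,1,1,1,1,1,1
3,1,1,1,1,1,1,1,1,1
1,1,1,1,1,1,1,1,1,1,1,1
That's 15 in total.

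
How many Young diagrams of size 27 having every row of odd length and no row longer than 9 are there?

Direct enumeration gives 102 partitions.

102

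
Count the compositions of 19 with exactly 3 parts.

By stars and bars with positive parts, the count is C(18,2) = 153.

153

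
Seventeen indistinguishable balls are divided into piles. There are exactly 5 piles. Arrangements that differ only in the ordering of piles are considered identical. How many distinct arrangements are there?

There are too many to list fully; the first 12 (by largest part) are:
13 + 1 + 1 + 1 + 1
12 + 2 + 1 + 1 + 1
11 + 3 + 1 + 1 + 1
11 + 2 + 2 + 1 + 1
10 + 4 + 1 + 1 + 1
10 + 3 + 2 + 1 + 1
10 + 2 + 2 + 2 + 1
9 + 5 + 1 + 1 + 1
9 + 4 + 2 + 1 + 1
9 + 3 + 3 + 1 + 1
9 + 3 + 2 + 2 + 1
9 + 2 + 2 + 2 + 2
…and 35 more, for 47 total.

47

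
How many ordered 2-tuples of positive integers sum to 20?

19

Equivalently, choose which 1 of the 19 gaps become plus signs: C(19,1) = 19.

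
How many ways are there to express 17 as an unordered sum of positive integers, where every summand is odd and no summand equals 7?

28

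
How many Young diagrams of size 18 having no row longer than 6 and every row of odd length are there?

17

Enumerating:
5+5+5+3
5+5+5+1+1+1
5+5+3+3+1+1
5+5+3+1+1+1+1+1
5+5+1+1+1+1+1+1+1+1
5+3+3+3+3+1
5+3+3+3+1+1+1+1
5+3+3+1+1+1+1+1+1+1
5+3+1+1+1+1+1+1+1+1+1+1
5+1+1+1+1+1+1+1+1+1+1+1+1+1
3+3+3+3+3+3
3+3+3+3+3+1+1+1
3+3+3+3+1+1+1+1+1+1
3+3+3+1+1+1+1+1+1+1+1+1
3+3+1+1+1+1+1+1+1+1+1+1+1+1
3+1+1+1+1+1+1+1+1+1+1+1+1+1+1+1
1+1+1+1+1+1+1+1+1+1+1+1+1+1+1+1+1+1
That's 17 in total.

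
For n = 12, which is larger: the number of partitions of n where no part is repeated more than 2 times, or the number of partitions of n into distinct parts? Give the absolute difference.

Partitions of 12 where no part is repeated more than 2 times: 36.
Partitions of 12 into distinct parts: 15.
|36 − 15| = 21.

21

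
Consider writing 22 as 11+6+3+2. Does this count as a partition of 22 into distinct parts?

The parts sum to 22, and the condition 'all summands are distinct' holds.

Yes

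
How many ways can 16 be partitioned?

231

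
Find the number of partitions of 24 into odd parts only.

Direct enumeration gives 122 partitions.

122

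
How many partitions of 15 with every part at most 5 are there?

84

Direct enumeration gives 84 partitions.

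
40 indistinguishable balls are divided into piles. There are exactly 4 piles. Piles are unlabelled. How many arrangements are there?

Enumerating by decreasing first part gives 478 partitions in all.

478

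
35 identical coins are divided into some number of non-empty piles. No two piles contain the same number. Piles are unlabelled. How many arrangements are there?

Enumerating by decreasing first part gives 585 partitions in all.

585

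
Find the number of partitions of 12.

Systematic enumeration (by largest part, then next-largest, …) yields 77.

77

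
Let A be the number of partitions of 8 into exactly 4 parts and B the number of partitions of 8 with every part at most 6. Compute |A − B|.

15

Partitions of 8 into exactly 4 parts: 5.
Partitions of 8 with every part at most 6: 20.
|5 − 20| = 15.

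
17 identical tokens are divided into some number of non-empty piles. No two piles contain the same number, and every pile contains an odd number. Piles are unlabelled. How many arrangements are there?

5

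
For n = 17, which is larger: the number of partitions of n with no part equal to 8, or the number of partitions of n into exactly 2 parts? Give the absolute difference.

259

Partitions of 17 with no part equal to 8: 267.
Partitions of 17 into exactly 2 parts: 8.
|267 − 8| = 259.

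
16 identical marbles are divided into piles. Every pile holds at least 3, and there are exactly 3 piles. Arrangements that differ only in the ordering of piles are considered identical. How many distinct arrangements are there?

8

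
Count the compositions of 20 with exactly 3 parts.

171

Equivalently, choose which 2 of the 19 gaps become plus signs: C(19,2) = 171.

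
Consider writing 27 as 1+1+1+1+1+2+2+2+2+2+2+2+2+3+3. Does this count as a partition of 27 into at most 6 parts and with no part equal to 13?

No

The parts sum to 27, and the condition 'there are at most 6 summands' is violated.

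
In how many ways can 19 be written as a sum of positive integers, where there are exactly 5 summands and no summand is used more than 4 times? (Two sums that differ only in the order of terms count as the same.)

A partial list (first 12 by largest part):
15,1,1,1,1
14,2,1,1,1
13,3,1,1,1
13,2,2,1,1
12,4,1,1,1
12,3,2,1,1
12,2,2,2,1
11,5,1,1,1
11,4,2,1,1
11,3,3,1,1
11,3,2,2,1
11,2,2,2,2
…and 58 more, for 70 total.

70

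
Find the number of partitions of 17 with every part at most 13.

290

Systematic enumeration (by largest part, then next-largest, …) yields 290.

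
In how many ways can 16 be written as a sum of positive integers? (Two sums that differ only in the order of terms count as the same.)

231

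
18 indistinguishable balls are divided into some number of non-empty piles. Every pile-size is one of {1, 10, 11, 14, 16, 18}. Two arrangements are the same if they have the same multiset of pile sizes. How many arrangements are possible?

6

The partitions of 18 that satisfy the conditions:
18
16+1+1
14+1+1+1+1
11+1+1+1+1+1+1+1
10+1+1+1+1+1+1+1+1
1+1+1+1+1+1+1+1+1+1+1+1+1+1+1+1+1+1
Counting gives 6.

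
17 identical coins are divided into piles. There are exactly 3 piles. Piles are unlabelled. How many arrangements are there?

Listing the qualifying partitions of 17:
1+1+15
1+2+14
1+3+13
2+2+13
1+4+12
2+3+12
1+5+11
2+4+11
3+3+11
1+6+10
2+5+10
3+4+10
1+7+9
2+6+9
3+5+9
4+4+9
1+8+8
2+7+8
3+6+8
4+5+8
3+7+7
4+6+7
5+5+7
5+6+6
Counting gives 24.

24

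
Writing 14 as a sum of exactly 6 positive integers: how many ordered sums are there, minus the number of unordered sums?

1267

Compositions: C(13,5) = 1287.
Unordered (partitions into 6 parts): 20.
Difference: 1287 − 20 = 1267.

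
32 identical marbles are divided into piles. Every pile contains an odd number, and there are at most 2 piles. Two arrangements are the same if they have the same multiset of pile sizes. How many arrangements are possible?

Listing the qualifying partitions of 32:
31+1
29+3
27+5
25+7
23+9
21+11
19+13
17+15

8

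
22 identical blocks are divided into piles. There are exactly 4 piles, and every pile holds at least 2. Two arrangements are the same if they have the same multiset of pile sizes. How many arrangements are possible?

47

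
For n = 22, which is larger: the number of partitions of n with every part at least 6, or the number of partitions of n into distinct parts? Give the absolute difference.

78

Partitions of 22 with every part at least 6: 11.
Partitions of 22 into distinct parts: 89.
|11 − 89| = 78.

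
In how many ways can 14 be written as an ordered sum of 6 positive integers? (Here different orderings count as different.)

1287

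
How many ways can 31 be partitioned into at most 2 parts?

Listing the qualifying partitions of 31:
31
30+1
29+2
28+3
27+4
26+5
25+6
24+7
23+8
22+9
21+10
20+11
19+12
18+13
17+14
16+15
Counting gives 16.

16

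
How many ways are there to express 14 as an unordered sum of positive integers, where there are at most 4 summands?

A partial list (first 12 by largest part):
14
13,1
12,2
12,1,1
11,3
11,2,1
11,1,1,1
10,4
10,3,1
10,2,2
10,2,1,1
9,5
…and 35 more, for 47 total.

47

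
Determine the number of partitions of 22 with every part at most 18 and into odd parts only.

Counting exhaustively, 86 partitions satisfy the conditions.

86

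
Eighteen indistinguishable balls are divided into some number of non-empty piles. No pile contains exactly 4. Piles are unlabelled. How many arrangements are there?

250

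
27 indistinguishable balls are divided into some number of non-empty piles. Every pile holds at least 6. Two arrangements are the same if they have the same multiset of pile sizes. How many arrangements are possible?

24

The partitions of 27 that satisfy the conditions:
27
21 + 6
20 + 7
19 + 8
18 + 9
17 + 10
16 + 11
15 + 12
15 + 6 + 6
14 + 13
14 + 7 + 6
13 + 8 + 6
13 + 7 + 7
12 + 9 + 6
12 + 8 + 7
11 + 10 + 6
11 + 9 + 7
11 + 8 + 8
10 + 10 + 7
10 + 9 + 8
9 + 9 + 9
9 + 6 + 6 + 6
8 + 7 + 6 + 6
7 + 7 + 7 + 6
That's 24 in total.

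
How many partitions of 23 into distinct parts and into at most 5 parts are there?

102

There are 102 such partitions.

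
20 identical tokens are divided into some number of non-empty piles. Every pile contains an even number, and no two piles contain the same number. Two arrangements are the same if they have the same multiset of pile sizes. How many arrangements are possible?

10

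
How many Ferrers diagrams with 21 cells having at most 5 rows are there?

Systematic enumeration (by largest part, then next-largest, …) yields 221.

221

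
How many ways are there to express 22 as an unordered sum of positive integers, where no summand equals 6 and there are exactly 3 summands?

There are too many to list fully; the first 12 (by largest part) are:
20 + 1 + 1
19 + 2 + 1
18 + 3 + 1
18 + 2 + 2
17 + 4 + 1
17 + 3 + 2
16 + 5 + 1
16 + 4 + 2
16 + 3 + 3
15 + 5 + 2
15 + 4 + 3
14 + 7 + 1
…and 20 more, for 32 total.

32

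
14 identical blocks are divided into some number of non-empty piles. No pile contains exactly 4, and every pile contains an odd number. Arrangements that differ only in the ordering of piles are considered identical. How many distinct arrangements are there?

22

The partitions of 14 that satisfy the conditions:
1,13
3,11
1,1,1,11
5,9
1,1,3,9
1,1,1,1,1,9
7,7
1,1,5,7
1,3,3,7
1,1,1,1,3,7
1,1,1,1,1,1,1,7
1,3,5,5
1,1,1,1,5,5
3,3,3,5
1,1,1,3,3,5
1,1,1,1,1,1,3,5
1,1,1,1,1,1,1,1,1,5
1,1,3,3,3,3
1,1,1,1,1,3,3,3
1,1,1,1,1,1,1,1,3,3
1,1,1,1,1,1,1,1,1,1,1,3
1,1,1,1,1,1,1,1,1,1,1,1,1,1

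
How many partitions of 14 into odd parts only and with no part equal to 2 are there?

22

Listing the qualifying partitions of 14:
1,13
3,11
1,1,1,11
5,9
1,1,3,9
1,1,1,1,1,9
7,7
1,1,5,7
1,3,3,7
1,1,1,1,3,7
1,1,1,1,1,1,1,7
1,3,5,5
1,1,1,1,5,5
3,3,3,5
1,1,1,3,3,5
1,1,1,1,1,1,3,5
1,1,1,1,1,1,1,1,1,5
1,1,3,3,3,3
1,1,1,1,1,3,3,3
1,1,1,1,1,1,1,1,3,3
1,1,1,1,1,1,1,1,1,1,1,3
1,1,1,1,1,1,1,1,1,1,1,1,1,1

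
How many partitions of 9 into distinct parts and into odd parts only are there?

Listing the qualifying partitions of 9:
9
5+3+1

2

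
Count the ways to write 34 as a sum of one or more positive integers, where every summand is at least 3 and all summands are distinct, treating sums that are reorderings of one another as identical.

There are 155 such partitions.

155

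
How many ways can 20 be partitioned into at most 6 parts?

282

A full systematic count gives 282.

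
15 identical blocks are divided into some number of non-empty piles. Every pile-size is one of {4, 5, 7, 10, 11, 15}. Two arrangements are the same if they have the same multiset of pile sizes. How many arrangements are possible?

They are:
15
4,11
5,10
4,4,7
5,5,5

5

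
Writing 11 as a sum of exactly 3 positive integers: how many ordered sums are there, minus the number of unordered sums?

35

Ordered (compositions into 3 parts): C(10,2) = 45.
Partitions of 11 into exactly 3 parts: 10.
Difference: 45 − 10 = 35.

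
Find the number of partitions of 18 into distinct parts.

46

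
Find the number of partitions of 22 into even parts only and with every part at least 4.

Listing the qualifying partitions of 22:
22
18,4
16,6
14,8
14,4,4
12,10
12,6,4
10,8,4
10,6,6
10,4,4,4
8,8,6
8,6,4,4
6,6,6,4
6,4,4,4,4
Counting gives 14.

14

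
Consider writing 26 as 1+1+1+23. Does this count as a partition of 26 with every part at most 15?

No

The parts sum to 26, and the condition 'no summand exceeds 15' is violated.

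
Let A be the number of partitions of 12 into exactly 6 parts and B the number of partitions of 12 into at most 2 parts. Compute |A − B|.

4

Partitions of 12 into exactly 6 parts: 11.
Partitions of 12 into at most 2 parts: 7.
|11 − 7| = 4.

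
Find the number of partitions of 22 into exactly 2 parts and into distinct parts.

10

They are:
21, 1
20, 2
19, 3
18, 4
17, 5
16, 6
15, 7
14, 8
13, 9
12, 10
Counting gives 10.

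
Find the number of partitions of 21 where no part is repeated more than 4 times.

A full systematic count gives 505.

505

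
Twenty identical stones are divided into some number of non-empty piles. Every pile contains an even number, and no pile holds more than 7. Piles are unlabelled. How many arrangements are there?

14

Enumerating:
6, 6, 6, 2
6, 6, 4, 4
6, 6, 4, 2, 2
6, 6, 2, 2, 2, 2
6, 4, 4, 4, 2
6, 4, 4, 2, 2, 2
6, 4, 2, 2, 2, 2, 2
6, 2, 2, 2, 2, 2, 2, 2
4, 4, 4, 4, 4
4, 4, 4, 4, 2, 2
4, 4, 4, 2, 2, 2, 2
4, 4, 2, 2, 2, 2, 2, 2
4, 2, 2, 2, 2, 2, 2, 2, 2
2, 2, 2, 2, 2, 2, 2, 2, 2, 2
That's 14 in total.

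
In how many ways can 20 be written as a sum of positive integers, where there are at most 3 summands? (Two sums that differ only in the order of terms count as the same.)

A partial list (first 12 by largest part):
20
19,1
18,2
18,1,1
17,3
17,2,1
16,4
16,3,1
16,2,2
15,5
15,4,1
15,3,2
…and 32 more, for 44 total.

44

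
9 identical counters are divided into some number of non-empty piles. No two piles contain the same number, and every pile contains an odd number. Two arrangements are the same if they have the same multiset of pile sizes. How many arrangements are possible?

2

Listing the qualifying partitions of 9:
9
5, 3, 1
Counting gives 2.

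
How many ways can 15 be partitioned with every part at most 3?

A partial list (first 12 by largest part):
3 + 3 + 3 + 3 + 3
1 + 2 + 3 + 3 + 3 + 3
1 + 1 + 1 + 3 + 3 + 3 + 3
2 + 2 + 2 + 3 + 3 + 3
1 + 1 + 2 + 2 + 3 + 3 + 3
1 + 1 + 1 + 1 + 2 + 3 + 3 + 3
1 + 1 + 1 + 1 + 1 + 1 + 3 + 3 + 3
1 + 2 + 2 + 2 + 2 + 3 + 3
1 + 1 + 1 + 2 + 2 + 2 + 3 + 3
1 + 1 + 1 + 1 + 1 + 2 + 2 + 3 + 3
1 + 1 + 1 + 1 + 1 + 1 + 1 + 2 + 3 + 3
1 + 1 + 1 + 1 + 1 + 1 + 1 + 1 + 1 + 3 + 3
…and 15 more, for 27 total.

27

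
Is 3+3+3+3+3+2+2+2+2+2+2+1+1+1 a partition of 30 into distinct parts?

The parts sum to 30, and the condition 'all summands are distinct' is violated.

No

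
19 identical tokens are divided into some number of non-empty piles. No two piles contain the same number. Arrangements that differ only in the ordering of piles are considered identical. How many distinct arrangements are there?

54

There are too many to list fully; the first 12 (by largest part) are:
19
18,1
17,2
16,3
16,2,1
15,4
15,3,1
14,5
14,4,1
14,3,2
13,6
13,5,1
…and 42 more, for 54 total.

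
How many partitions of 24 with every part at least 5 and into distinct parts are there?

Listing the qualifying partitions of 24:
24
19,5
18,6
17,7
16,8
15,9
14,10
13,11
13,6,5
12,7,5
11,8,5
11,7,6
10,9,5
10,8,6
9,8,7

15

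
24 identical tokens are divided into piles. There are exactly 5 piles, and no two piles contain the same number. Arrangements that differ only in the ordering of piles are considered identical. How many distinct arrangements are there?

23

Listing the qualifying partitions of 24:
1, 2, 3, 4, 14
1, 2, 3, 5, 13
1, 2, 3, 6, 12
1, 2, 4, 5, 12
1, 2, 3, 7, 11
1, 2, 4, 6, 11
1, 3, 4, 5, 11
1, 2, 3, 8, 10
1, 2, 4, 7, 10
1, 2, 5, 6, 10
1, 3, 4, 6, 10
2, 3, 4, 5, 10
1, 2, 4, 8, 9
1, 2, 5, 7, 9
1, 3, 4, 7, 9
1, 3, 5, 6, 9
2, 3, 4, 6, 9
1, 2, 6, 7, 8
1, 3, 5, 7, 8
2, 3, 4, 7, 8
1, 4, 5, 6, 8
2, 3, 5, 6, 8
2, 4, 5, 6, 7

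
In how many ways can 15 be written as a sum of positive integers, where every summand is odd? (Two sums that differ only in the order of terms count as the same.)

There are too many to list fully; the first 12 (by largest part) are:
15
13, 1, 1
11, 3, 1
11, 1, 1, 1, 1
9, 5, 1
9, 3, 3
9, 3, 1, 1, 1
9, 1, 1, 1, 1, 1, 1
7, 7, 1
7, 5, 3
7, 5, 1, 1, 1
7, 3, 3, 1, 1
…and 15 more, for 27 total.

27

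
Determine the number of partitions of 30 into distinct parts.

296

Enumerating by decreasing first part gives 296 partitions in all.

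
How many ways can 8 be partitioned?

22

They are:
8
7+1
6+2
6+1+1
5+3
5+2+1
5+1+1+1
4+4
4+3+1
4+2+2
4+2+1+1
4+1+1+1+1
3+3+2
3+3+1+1
3+2+2+1
3+2+1+1+1
3+1+1+1+1+1
2+2+2+2
2+2+2+1+1
2+2+1+1+1+1
2+1+1+1+1+1+1
1+1+1+1+1+1+1+1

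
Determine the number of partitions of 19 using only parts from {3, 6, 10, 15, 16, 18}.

The partitions of 19 that satisfy the conditions:
16, 3
10, 6, 3
10, 3, 3, 3

3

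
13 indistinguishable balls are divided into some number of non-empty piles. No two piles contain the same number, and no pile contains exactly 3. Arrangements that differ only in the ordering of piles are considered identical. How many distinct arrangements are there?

12

Listing the qualifying partitions of 13:
13
1 + 12
2 + 11
1 + 2 + 10
4 + 9
5 + 8
1 + 4 + 8
6 + 7
1 + 5 + 7
2 + 4 + 7
2 + 5 + 6
1 + 2 + 4 + 6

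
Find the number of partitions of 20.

There are 627 such partitions.

627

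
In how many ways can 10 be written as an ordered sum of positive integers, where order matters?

There are 9 gaps and each independently is a cut or not, giving 2^9 = 512.

512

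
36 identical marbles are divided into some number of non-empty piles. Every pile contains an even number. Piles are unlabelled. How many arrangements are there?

385

Enumerating by decreasing first part gives 385 partitions in all.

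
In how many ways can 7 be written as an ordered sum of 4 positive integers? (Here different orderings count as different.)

Place 3 bars in the 6 internal gaps of a row of 7 dots: C(6,3) = 20.

20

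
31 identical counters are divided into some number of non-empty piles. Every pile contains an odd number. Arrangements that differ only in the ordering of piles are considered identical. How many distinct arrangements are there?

Systematic enumeration (by largest part, then next-largest, …) yields 340.

340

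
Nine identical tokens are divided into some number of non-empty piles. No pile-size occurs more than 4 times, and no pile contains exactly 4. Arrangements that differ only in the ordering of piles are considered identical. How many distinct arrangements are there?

19

The partitions of 9 that satisfy the conditions:
9
8,1
7,2
7,1,1
6,3
6,2,1
6,1,1,1
5,3,1
5,2,2
5,2,1,1
5,1,1,1,1
3,3,3
3,3,2,1
3,3,1,1,1
3,2,2,2
3,2,2,1,1
3,2,1,1,1,1
2,2,2,2,1
2,2,2,1,1,1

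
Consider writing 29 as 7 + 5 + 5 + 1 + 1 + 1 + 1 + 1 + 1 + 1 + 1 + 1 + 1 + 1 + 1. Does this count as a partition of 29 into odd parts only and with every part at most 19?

Yes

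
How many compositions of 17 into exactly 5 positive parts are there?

Equivalently, choose which 4 of the 16 gaps become plus signs: C(16,4) = 1820.

1820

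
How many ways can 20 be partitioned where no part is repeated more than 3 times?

320

A full systematic count gives 320.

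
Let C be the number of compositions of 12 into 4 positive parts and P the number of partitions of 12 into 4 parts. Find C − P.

Ordered (compositions into 4 parts): C(11,3) = 165.
Partitions of 12 into exactly 4 parts: 15.
Difference: 165 − 15 = 150.

150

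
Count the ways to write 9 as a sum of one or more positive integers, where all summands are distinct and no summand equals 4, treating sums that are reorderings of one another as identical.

6

The partitions of 9 that satisfy the conditions:
9
1,8
2,7
3,6
1,2,6
1,3,5
Counting gives 6.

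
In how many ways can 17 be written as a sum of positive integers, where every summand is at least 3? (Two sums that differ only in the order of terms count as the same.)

Listing the qualifying partitions of 17:
17
14, 3
13, 4
12, 5
11, 6
11, 3, 3
10, 7
10, 4, 3
9, 8
9, 5, 3
9, 4, 4
8, 6, 3
8, 5, 4
8, 3, 3, 3
7, 7, 3
7, 6, 4
7, 5, 5
7, 4, 3, 3
6, 6, 5
6, 5, 3, 3
6, 4, 4, 3
5, 5, 4, 3
5, 4, 4, 4
5, 3, 3, 3, 3
4, 4, 3, 3, 3

25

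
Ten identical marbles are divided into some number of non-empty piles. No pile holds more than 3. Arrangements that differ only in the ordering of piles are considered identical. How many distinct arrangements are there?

The partitions of 10 that satisfy the conditions:
3+3+3+1
3+3+2+2
3+3+2+1+1
3+3+1+1+1+1
3+2+2+2+1
3+2+2+1+1+1
3+2+1+1+1+1+1
3+1+1+1+1+1+1+1
2+2+2+2+2
2+2+2+2+1+1
2+2+2+1+1+1+1
2+2+1+1+1+1+1+1
2+1+1+1+1+1+1+1+1
1+1+1+1+1+1+1+1+1+1

14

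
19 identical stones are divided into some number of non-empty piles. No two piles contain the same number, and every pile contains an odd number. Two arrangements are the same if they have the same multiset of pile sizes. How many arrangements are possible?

6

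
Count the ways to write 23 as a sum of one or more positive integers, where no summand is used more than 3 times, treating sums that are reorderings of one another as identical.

Systematic enumeration (by largest part, then next-largest, …) yields 592.

592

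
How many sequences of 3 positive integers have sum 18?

Place 2 bars in the 17 internal gaps of a row of 18 dots: C(17,2) = 136.

136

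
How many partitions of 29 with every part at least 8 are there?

13

They are:
29
21, 8
20, 9
19, 10
18, 11
17, 12
16, 13
15, 14
13, 8, 8
12, 9, 8
11, 10, 8
11, 9, 9
10, 10, 9
That's 13 in total.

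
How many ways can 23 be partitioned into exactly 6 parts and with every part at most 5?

10

Listing the qualifying partitions of 23:
5+5+5+5+2+1
5+5+5+4+3+1
5+5+5+4+2+2
5+5+5+3+3+2
5+5+4+4+4+1
5+5+4+4+3+2
5+5+4+3+3+3
5+4+4+4+4+2
5+4+4+4+3+3
4+4+4+4+4+3
That's 10 in total.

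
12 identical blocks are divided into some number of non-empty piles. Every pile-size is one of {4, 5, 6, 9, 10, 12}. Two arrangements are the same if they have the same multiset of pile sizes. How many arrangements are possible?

Enumerating:
12
6+6
4+4+4
Counting gives 3.

3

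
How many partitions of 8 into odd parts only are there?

6

They are:
7, 1
5, 3
5, 1, 1, 1
3, 3, 1, 1
3, 1, 1, 1, 1, 1
1, 1, 1, 1, 1, 1, 1, 1
Counting gives 6.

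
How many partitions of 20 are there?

627

Counting exhaustively, 627 partitions satisfy the conditions.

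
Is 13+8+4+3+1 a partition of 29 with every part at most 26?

The parts sum to 29, and the condition 'no summand exceeds 26' holds.

Yes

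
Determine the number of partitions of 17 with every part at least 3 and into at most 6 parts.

25

They are:
17
14+3
13+4
12+5
11+6
11+3+3
10+7
10+4+3
9+8
9+5+3
9+4+4
8+6+3
8+5+4
8+3+3+3
7+7+3
7+6+4
7+5+5
7+4+3+3
6+6+5
6+5+3+3
6+4+4+3
5+5+4+3
5+4+4+4
5+3+3+3+3
4+4+3+3+3
That's 25 in total.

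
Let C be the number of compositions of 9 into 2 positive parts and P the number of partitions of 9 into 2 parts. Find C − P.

4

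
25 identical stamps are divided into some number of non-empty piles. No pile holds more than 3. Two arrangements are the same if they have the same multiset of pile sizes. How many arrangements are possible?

65

A partial list (first 12 by largest part):
3 + 3 + 3 + 3 + 3 + 3 + 3 + 3 + 1
3 + 3 + 3 + 3 + 3 + 3 + 3 + 2 + 2
3 + 3 + 3 + 3 + 3 + 3 + 3 + 2 + 1 + 1
3 + 3 + 3 + 3 + 3 + 3 + 3 + 1 + 1 + 1 + 1
3 + 3 + 3 + 3 + 3 + 3 + 2 + 2 + 2 + 1
3 + 3 + 3 + 3 + 3 + 3 + 2 + 2 + 1 + 1 + 1
3 + 3 + 3 + 3 + 3 + 3 + 2 + 1 + 1 + 1 + 1 + 1
3 + 3 + 3 + 3 + 3 + 3 + 1 + 1 + 1 + 1 + 1 + 1 + 1
3 + 3 + 3 + 3 + 3 + 2 + 2 + 2 + 2 + 2
3 + 3 + 3 + 3 + 3 + 2 + 2 + 2 + 2 + 1 + 1
3 + 3 + 3 + 3 + 3 + 2 + 2 + 2 + 1 + 1 + 1 + 1
3 + 3 + 3 + 3 + 3 + 2 + 2 + 1 + 1 + 1 + 1 + 1 + 1
…and 53 more, for 65 total.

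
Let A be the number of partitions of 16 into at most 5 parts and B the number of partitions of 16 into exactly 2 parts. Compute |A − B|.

Partitions of 16 into at most 5 parts: 101.
Partitions of 16 into exactly 2 parts: 8.
|101 − 8| = 93.

93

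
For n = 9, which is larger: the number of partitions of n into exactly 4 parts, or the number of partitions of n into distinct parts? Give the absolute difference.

Partitions of 9 into exactly 4 parts: 6.
Partitions of 9 into distinct parts: 8.
|6 − 8| = 2.

2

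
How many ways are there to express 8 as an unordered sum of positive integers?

They are:
8
7+1
6+2
6+1+1
5+3
5+2+1
5+1+1+1
4+4
4+3+1
4+2+2
4+2+1+1
4+1+1+1+1
3+3+2
3+3+1+1
3+2+2+1
3+2+1+1+1
3+1+1+1+1+1
2+2+2+2
2+2+2+1+1
2+2+1+1+1+1
2+1+1+1+1+1+1
1+1+1+1+1+1+1+1
Counting gives 22.

22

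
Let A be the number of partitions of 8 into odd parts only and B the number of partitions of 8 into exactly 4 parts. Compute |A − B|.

Partitions of 8 into odd parts only: 6.
Partitions of 8 into exactly 4 parts: 5.
|6 − 5| = 1.

1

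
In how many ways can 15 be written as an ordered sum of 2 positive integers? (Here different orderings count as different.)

Place 1 bars in the 14 internal gaps of a row of 15 dots: C(14,1) = 14.

14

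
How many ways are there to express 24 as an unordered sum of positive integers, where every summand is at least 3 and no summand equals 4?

A partial list (first 12 by largest part):
24
21 + 3
19 + 5
18 + 6
18 + 3 + 3
17 + 7
16 + 8
16 + 5 + 3
15 + 9
15 + 6 + 3
15 + 3 + 3 + 3
14 + 10
…and 49 more, for 61 total.

61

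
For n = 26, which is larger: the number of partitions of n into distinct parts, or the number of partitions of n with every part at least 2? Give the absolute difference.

313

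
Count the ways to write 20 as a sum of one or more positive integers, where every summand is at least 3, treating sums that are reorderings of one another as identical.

A partial list (first 12 by largest part):
20
3, 17
4, 16
5, 15
6, 14
3, 3, 14
7, 13
3, 4, 13
8, 12
3, 5, 12
4, 4, 12
9, 11
…and 37 more, for 49 total.

49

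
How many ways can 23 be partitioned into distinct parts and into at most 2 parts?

12

They are:
23
1+22
2+21
3+20
4+19
5+18
6+17
7+16
8+15
9+14
10+13
11+12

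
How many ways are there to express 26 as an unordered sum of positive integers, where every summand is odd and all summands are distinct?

12

The partitions of 26 that satisfy the conditions:
25,1
23,3
21,5
19,7
17,9
17,5,3,1
15,11
15,7,3,1
13,9,3,1
13,7,5,1
11,9,5,1
11,7,5,3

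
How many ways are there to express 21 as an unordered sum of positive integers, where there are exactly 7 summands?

105

A full systematic count gives 105.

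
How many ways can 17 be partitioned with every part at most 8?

There are 230 such partitions.

230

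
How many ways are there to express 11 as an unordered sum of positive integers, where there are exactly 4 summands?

The partitions of 11 that satisfy the conditions:
8+1+1+1
7+2+1+1
6+3+1+1
6+2+2+1
5+4+1+1
5+3+2+1
5+2+2+2
4+4+2+1
4+3+3+1
4+3+2+2
3+3+3+2

11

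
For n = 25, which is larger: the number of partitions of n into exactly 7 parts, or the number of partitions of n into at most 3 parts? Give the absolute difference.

Partitions of 25 into exactly 7 parts: 248.
Partitions of 25 into at most 3 parts: 65.
|248 − 65| = 183.

183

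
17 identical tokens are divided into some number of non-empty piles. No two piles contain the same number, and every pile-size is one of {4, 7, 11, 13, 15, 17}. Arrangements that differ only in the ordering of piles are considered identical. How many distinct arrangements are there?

Listing the qualifying partitions of 17:
17
13,4
Counting gives 2.

2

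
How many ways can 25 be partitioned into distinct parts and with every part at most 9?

Enumerating:
9+8+7+1
9+8+6+2
9+8+5+3
9+8+5+2+1
9+8+4+3+1
9+7+6+3
9+7+6+2+1
9+7+5+4
9+7+5+3+1
9+7+4+3+2
9+6+5+4+1
9+6+5+3+2
9+6+4+3+2+1
8+7+6+4
8+7+6+3+1
8+7+5+4+1
8+7+5+3+2
8+7+4+3+2+1
8+6+5+4+2
8+6+5+3+2+1
7+6+5+4+3
7+6+5+4+2+1

22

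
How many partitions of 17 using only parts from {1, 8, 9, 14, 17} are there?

7

They are:
17
14, 1, 1, 1
9, 8
9, 1, 1, 1, 1, 1, 1, 1, 1
8, 8, 1
8, 1, 1, 1, 1, 1, 1, 1, 1, 1
1, 1, 1, 1, 1, 1, 1, 1, 1, 1, 1, 1, 1, 1, 1, 1, 1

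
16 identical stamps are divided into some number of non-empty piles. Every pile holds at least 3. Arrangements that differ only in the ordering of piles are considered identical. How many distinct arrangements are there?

Listing the qualifying partitions of 16:
16
13 + 3
12 + 4
11 + 5
10 + 6
10 + 3 + 3
9 + 7
9 + 4 + 3
8 + 8
8 + 5 + 3
8 + 4 + 4
7 + 6 + 3
7 + 5 + 4
7 + 3 + 3 + 3
6 + 6 + 4
6 + 5 + 5
6 + 4 + 3 + 3
5 + 5 + 3 + 3
5 + 4 + 4 + 3
4 + 4 + 4 + 4
4 + 3 + 3 + 3 + 3
That's 21 in total.

21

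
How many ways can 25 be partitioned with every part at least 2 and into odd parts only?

They are:
25
19 + 3 + 3
17 + 5 + 3
15 + 7 + 3
15 + 5 + 5
13 + 9 + 3
13 + 7 + 5
13 + 3 + 3 + 3 + 3
11 + 11 + 3
11 + 9 + 5
11 + 7 + 7
11 + 5 + 3 + 3 + 3
9 + 9 + 7
9 + 7 + 3 + 3 + 3
9 + 5 + 5 + 3 + 3
7 + 7 + 5 + 3 + 3
7 + 5 + 5 + 5 + 3
7 + 3 + 3 + 3 + 3 + 3 + 3
5 + 5 + 5 + 5 + 5
5 + 5 + 3 + 3 + 3 + 3 + 3
That's 20 in total.

20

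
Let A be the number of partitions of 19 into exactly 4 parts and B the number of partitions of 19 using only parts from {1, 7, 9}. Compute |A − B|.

48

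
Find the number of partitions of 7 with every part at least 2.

4

The partitions of 7 that satisfy the conditions:
7
2 + 5
3 + 4
2 + 2 + 3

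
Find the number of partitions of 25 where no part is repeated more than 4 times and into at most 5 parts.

376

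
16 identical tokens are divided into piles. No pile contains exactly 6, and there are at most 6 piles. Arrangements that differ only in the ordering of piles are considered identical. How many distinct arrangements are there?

106

Direct enumeration gives 106 partitions.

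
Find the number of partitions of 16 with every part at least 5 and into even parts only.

The partitions of 16 that satisfy the conditions:
16
10, 6
8, 8
Counting gives 3.

3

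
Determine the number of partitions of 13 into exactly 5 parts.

18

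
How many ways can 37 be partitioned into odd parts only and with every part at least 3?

92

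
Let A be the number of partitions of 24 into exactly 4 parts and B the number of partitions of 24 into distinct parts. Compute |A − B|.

14

Partitions of 24 into exactly 4 parts: 108.
Partitions of 24 into distinct parts: 122.
|108 − 122| = 14.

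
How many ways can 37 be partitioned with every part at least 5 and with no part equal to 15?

Systematic enumeration (by largest part, then next-largest, …) yields 184.

184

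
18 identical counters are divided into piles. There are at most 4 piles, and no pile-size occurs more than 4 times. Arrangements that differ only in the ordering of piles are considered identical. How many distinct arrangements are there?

Systematic enumeration (by largest part, then next-largest, …) yields 84.

84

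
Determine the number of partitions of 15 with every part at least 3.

17

They are:
15
12, 3
11, 4
10, 5
9, 6
9, 3, 3
8, 7
8, 4, 3
7, 5, 3
7, 4, 4
6, 6, 3
6, 5, 4
6, 3, 3, 3
5, 5, 5
5, 4, 3, 3
4, 4, 4, 3
3, 3, 3, 3, 3
Counting gives 17.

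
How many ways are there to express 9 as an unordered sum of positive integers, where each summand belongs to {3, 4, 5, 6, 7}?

3

Enumerating:
6,3
5,4
3,3,3
That's 3 in total.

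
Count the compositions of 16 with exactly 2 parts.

15

By stars and bars with positive parts, the count is C(15,1) = 15.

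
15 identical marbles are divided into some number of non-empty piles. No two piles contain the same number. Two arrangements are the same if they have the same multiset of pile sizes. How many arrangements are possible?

27

There are too many to list fully; the first 12 (by largest part) are:
15
14 + 1
13 + 2
12 + 3
12 + 2 + 1
11 + 4
11 + 3 + 1
10 + 5
10 + 4 + 1
10 + 3 + 2
9 + 6
9 + 5 + 1
…and 15 more, for 27 total.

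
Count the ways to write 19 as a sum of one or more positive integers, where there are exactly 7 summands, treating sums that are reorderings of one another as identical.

65

A partial list (first 12 by largest part):
13, 1, 1, 1, 1, 1, 1
12, 2, 1, 1, 1, 1, 1
11, 3, 1, 1, 1, 1, 1
11, 2, 2, 1, 1, 1, 1
10, 4, 1, 1, 1, 1, 1
10, 3, 2, 1, 1, 1, 1
10, 2, 2, 2, 1, 1, 1
9, 5, 1, 1, 1, 1, 1
9, 4, 2, 1, 1, 1, 1
9, 3, 3, 1, 1, 1, 1
9, 3, 2, 2, 1, 1, 1
9, 2, 2, 2, 2, 1, 1
…and 53 more, for 65 total.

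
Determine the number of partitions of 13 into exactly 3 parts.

The partitions of 13 that satisfy the conditions:
11,1,1
10,2,1
9,3,1
9,2,2
8,4,1
8,3,2
7,5,1
7,4,2
7,3,3
6,6,1
6,5,2
6,4,3
5,5,3
5,4,4
Counting gives 14.

14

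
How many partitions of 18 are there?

385

Direct enumeration gives 385 partitions.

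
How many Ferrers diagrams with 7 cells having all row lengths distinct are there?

5

Enumerating:
7
6, 1
5, 2
4, 3
4, 2, 1
Counting gives 5.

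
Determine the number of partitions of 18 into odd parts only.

There are too many to list fully; the first 12 (by largest part) are:
17+1
15+3
15+1+1+1
13+5
13+3+1+1
13+1+1+1+1+1
11+7
11+5+1+1
11+3+3+1
11+3+1+1+1+1
11+1+1+1+1+1+1+1
9+9
…and 34 more, for 46 total.

46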